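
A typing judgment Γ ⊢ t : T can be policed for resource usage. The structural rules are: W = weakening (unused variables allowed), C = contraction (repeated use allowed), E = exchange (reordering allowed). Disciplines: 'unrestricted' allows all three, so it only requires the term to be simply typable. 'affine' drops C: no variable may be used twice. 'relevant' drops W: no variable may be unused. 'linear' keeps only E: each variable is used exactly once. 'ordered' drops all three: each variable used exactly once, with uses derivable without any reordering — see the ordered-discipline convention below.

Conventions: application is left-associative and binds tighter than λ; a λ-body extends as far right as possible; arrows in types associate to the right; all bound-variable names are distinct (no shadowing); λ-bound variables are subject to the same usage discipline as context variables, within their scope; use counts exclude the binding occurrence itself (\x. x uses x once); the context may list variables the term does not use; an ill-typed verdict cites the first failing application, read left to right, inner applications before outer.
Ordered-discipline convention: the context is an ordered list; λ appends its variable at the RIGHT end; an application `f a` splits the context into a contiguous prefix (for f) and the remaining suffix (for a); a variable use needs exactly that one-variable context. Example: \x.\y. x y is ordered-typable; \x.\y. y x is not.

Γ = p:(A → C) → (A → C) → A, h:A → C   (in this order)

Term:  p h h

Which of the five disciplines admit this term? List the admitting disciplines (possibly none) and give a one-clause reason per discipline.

admitted in: relevant, unrestricted
variable uses: p: 1×, h: 2×
use order (left to right): p, h, h
typing: the term checks, with type A
ordered: ✗ — needs contraction — h ×2
linear: ✗ — needs contraction — h ×2
affine: ✗ — needs contraction — h ×2
relevant: ✓ — none of p, h goes unused
unrestricted: ✓ — well-typed at A; no restrictions here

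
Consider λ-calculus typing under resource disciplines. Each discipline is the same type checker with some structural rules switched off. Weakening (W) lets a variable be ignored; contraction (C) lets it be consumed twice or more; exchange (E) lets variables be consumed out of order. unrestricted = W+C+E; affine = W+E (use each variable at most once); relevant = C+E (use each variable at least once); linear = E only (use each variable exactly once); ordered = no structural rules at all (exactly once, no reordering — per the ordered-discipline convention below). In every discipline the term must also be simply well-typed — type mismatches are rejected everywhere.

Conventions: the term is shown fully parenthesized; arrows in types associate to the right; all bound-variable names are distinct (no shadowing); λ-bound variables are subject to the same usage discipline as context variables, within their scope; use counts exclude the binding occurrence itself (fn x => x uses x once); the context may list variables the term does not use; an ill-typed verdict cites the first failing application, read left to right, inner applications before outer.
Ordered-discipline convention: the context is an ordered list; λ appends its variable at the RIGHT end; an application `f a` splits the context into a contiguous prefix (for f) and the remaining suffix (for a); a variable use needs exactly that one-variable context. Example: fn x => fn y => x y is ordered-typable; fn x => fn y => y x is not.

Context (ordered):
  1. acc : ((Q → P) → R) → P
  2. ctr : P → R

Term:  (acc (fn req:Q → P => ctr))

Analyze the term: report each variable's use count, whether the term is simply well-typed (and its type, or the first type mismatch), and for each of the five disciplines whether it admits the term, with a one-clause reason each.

use counts: acc ×1; ctr ×1; req (λ-bound) ×0
uses in reading order: acc, ctr
typing: ill-typed: a function awaiting (Q → P) → R gets (Q → P) → P → R
ordered ✗ (a type mismatch blocks all five)
linear ✗ (the type mismatch rejects it)
affine ✗ (not simply typable)
relevant ✗ (fails simple typing)
unrestricted ✗ (a type mismatch blocks all five)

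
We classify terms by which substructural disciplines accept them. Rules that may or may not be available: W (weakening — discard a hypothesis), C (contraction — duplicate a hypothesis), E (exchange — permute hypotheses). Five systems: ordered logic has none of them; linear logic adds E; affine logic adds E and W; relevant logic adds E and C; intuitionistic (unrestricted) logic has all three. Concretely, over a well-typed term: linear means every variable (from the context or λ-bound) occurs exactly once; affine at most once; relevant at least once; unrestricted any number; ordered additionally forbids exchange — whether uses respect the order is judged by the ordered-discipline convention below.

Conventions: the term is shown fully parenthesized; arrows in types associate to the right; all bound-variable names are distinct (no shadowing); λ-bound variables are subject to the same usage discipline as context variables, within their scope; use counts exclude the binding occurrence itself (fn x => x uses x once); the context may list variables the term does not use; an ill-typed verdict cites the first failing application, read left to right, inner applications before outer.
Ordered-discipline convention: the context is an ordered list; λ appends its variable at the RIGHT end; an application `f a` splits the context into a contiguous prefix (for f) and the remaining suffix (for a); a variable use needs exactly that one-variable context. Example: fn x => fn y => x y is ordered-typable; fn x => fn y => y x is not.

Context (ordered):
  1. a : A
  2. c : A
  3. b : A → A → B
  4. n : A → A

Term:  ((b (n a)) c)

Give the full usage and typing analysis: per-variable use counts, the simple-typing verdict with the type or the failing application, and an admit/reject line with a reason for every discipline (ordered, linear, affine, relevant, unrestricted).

counts: a: 1; c: 1; b: 1; n: 1
order of uses: b, n, a, c
typing: ✓ — B
ordered: ✗, needs exchange: uses follow b, n, a, c
linear: ✓, exactly-once usage across a, c, b, n
affine: ✓, a, c, b, n: no repeats, contraction unneeded
relevant: ✓, every one of a, c, b, n appears
unrestricted: ✓, simply typable at B; W, C, E all held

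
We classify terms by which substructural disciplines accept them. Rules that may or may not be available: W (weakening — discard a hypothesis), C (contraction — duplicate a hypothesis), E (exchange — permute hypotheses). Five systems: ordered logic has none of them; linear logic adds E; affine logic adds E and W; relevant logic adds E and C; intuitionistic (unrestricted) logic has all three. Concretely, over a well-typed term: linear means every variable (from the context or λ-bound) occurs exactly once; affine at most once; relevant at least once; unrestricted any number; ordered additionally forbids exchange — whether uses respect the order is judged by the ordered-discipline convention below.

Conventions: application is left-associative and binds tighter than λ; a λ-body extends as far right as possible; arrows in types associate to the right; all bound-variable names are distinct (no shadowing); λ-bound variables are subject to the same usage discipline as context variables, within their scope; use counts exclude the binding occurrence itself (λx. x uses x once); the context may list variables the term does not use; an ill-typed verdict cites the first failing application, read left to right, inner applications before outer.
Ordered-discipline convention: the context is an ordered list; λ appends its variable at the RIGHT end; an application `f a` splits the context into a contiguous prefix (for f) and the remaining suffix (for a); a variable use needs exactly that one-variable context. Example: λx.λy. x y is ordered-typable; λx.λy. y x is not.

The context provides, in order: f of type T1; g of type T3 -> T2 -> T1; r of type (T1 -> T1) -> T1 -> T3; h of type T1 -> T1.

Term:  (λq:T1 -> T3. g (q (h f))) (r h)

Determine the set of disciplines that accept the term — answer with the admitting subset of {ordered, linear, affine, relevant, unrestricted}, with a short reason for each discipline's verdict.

admitted in: relevant, unrestricted
variable uses: f: 1×; g: 1×; r: 1×; h: 2×; q (bound): 1×
uses in reading order: g, q, h, f, r, h
typing: ✓ — T2 -> T1
ordered: ✗, needs contraction — h ×2
linear: ✗, needs contraction — h ×2
affine: ✗, needs contraction — h ×2
relevant: ✓, none of f, g, r, h, q goes unused
unrestricted: ✓, well-typed at T2 -> T1; no restrictions here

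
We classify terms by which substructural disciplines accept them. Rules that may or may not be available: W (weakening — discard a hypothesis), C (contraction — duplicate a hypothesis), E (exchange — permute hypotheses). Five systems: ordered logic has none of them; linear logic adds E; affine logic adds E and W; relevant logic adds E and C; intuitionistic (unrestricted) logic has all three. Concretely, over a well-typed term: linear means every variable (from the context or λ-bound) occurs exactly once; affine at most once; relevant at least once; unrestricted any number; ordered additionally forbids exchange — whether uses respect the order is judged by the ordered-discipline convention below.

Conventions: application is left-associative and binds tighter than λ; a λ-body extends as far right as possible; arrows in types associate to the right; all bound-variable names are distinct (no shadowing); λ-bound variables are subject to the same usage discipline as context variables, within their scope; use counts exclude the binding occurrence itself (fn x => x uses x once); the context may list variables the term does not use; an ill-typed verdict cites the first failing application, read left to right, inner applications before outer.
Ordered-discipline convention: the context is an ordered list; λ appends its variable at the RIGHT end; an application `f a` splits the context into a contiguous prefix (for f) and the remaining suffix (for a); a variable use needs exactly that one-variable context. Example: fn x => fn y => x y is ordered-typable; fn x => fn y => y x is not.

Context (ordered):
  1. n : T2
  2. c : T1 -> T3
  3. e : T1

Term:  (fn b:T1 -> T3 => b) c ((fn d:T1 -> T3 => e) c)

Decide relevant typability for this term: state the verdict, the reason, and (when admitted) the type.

no — n, d left unused
usage: n=0, c=2, e=1, b (bound)=1, d (bound)=0
order of uses: b, c, e, c
typing: ✓ — T3
summary: ordered ✗; linear ✗; affine ✗; relevant ✗; unrestricted ✓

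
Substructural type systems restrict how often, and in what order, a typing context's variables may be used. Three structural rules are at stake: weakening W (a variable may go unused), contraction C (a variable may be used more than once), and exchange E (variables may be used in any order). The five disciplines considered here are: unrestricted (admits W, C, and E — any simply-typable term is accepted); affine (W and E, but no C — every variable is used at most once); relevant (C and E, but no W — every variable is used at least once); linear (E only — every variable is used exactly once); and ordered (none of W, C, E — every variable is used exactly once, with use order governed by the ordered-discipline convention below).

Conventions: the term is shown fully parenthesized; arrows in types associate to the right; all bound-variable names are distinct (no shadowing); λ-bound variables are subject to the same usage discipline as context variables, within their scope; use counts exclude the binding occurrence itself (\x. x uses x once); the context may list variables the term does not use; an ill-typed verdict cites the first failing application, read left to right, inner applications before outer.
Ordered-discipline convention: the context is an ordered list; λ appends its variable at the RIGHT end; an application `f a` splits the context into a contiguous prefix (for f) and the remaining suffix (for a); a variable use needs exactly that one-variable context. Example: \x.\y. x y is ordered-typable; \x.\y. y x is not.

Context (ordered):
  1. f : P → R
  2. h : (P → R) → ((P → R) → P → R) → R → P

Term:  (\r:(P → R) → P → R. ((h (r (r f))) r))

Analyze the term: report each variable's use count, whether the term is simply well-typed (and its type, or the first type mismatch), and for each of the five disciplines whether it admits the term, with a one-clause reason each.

usage: f: 1×, h: 1×, r [bound]: 3×
left-to-right use order: h, r, r, f, r
typing: well-typed — term : ((P → R) → P → R) → R → P
ordered: ✗, uses contraction: r ×3
linear: ✗, uses contraction: r ×3
affine: ✗, uses contraction: r ×3
relevant: ✓, f, h, r: all used, weakening unneeded
unrestricted: ✓, simply typable at ((P → R) → P → R) → R → P; W, C, E all held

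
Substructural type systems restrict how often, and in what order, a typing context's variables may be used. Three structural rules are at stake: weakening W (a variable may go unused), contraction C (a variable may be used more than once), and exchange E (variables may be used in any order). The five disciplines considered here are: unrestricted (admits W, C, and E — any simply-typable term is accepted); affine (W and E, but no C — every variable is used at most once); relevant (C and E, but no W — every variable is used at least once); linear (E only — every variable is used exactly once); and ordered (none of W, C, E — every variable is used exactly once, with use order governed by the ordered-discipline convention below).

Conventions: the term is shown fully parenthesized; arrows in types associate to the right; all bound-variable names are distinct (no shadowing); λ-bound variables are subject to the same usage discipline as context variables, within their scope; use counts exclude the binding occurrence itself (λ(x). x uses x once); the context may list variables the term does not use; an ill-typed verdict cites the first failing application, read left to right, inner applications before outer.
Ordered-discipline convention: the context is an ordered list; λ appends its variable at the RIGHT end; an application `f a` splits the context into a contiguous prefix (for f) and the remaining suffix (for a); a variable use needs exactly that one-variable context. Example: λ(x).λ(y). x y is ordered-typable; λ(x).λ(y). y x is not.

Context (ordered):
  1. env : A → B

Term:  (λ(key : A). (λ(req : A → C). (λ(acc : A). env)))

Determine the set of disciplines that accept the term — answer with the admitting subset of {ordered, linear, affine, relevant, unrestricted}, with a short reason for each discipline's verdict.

accepted by: affine, unrestricted
usage: env: 1×; key (bound): 0×; req (bound): 0×; acc (bound): 0×
uses in reading order: env
typing: well-typed — term : A → (A → C) → A → A → B
ordered ✗ (key, req, acc never used (weakening))
linear ✗ (key, req, acc never used (weakening))
affine ✓ (at most one use each (env, key, req, acc))
relevant ✗ (key, req, acc never used (weakening))
unrestricted ✓ (typability at A → (A → C) → A → A → B is all that's needed)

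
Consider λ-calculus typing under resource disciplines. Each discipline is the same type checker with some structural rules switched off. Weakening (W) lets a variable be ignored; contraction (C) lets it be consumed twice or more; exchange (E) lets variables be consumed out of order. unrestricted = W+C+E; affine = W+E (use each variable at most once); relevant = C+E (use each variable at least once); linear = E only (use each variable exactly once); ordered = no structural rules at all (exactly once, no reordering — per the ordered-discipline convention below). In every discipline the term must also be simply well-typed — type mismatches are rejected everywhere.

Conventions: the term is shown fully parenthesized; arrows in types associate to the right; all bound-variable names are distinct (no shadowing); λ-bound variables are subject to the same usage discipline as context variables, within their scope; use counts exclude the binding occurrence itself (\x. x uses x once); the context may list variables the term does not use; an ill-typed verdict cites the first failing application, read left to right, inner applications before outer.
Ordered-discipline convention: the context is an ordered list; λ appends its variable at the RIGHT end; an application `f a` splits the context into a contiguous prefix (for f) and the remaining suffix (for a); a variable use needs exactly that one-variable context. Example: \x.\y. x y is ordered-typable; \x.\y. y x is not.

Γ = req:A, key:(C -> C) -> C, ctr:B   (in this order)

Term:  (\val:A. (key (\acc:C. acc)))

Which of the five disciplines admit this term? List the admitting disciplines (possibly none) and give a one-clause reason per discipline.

admitted in: affine, unrestricted
counts: req ×0, key ×1, ctr ×0, val (λ-bound) ×0, acc (λ-bound) ×1
uses in reading order: key, acc
typing: ✓ — A -> C
ordered: ✗ — unused: req, ctr, val — weakening required
linear: ✗ — unused: req, ctr, val — weakening required
affine: ✓ — none of req, key, ctr, val, acc used more than once
relevant: ✗ — unused: req, ctr, val — weakening required
unrestricted: ✓ — simply typable at A -> C; W, C, E all held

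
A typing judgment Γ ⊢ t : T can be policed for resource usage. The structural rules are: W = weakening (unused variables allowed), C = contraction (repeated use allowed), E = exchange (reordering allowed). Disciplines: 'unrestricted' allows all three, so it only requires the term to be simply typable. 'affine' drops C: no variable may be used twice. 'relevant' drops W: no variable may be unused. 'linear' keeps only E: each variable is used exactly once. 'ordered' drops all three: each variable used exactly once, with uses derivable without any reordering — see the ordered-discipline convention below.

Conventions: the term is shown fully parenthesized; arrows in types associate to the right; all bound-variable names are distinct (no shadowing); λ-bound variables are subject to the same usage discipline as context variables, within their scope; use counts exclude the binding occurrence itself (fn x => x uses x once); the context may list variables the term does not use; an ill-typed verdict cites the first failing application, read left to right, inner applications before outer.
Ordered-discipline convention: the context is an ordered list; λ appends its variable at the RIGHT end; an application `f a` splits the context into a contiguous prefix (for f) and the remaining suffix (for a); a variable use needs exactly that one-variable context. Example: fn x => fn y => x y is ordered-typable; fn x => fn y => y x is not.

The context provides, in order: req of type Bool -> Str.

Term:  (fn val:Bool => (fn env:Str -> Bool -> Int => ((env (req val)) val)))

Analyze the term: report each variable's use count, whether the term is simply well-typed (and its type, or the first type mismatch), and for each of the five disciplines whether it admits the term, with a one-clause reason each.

variable uses: req=1; val (bound)=2; env (bound)=1
uses in reading order: env, req, val, val
typing: well-typed at Bool -> (Str -> Bool -> Int) -> Int
ordered: ✗, needs contraction — val ×2
linear: ✗, needs contraction — val ×2
affine: ✗, needs contraction — val ×2
relevant: ✓, every one of req, val, env appears
unrestricted: ✓, type-checks (Bool -> (Str -> Bool -> Int) -> Int) and nothing is barred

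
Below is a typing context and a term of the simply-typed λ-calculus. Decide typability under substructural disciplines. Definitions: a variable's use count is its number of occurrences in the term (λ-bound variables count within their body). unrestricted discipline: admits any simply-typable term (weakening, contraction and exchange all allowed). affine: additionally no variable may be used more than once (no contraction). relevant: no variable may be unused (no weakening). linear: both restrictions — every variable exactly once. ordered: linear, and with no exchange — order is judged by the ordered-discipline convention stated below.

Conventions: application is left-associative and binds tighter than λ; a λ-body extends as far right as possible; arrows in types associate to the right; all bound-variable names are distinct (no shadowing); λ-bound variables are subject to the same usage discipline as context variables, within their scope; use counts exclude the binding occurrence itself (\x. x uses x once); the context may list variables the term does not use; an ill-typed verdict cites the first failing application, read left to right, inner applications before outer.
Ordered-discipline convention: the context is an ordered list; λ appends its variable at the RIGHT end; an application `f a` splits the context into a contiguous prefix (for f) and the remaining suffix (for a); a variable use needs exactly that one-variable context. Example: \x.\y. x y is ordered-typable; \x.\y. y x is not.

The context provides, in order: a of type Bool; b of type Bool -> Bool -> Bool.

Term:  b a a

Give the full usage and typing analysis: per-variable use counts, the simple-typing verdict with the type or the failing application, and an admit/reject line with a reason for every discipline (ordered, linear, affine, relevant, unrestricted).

variable uses: a: 2; b: 1
use order (left to right): b, a, a
typing: well-typed at Bool
ordered: ✗ — repeated use of a ×2
linear: ✗ — repeated use of a ×2
affine: ✗ — repeated use of a ×2
relevant: ✓ — at least one use each (a, b)
unrestricted: ✓ — well-typed at Bool; no restrictions here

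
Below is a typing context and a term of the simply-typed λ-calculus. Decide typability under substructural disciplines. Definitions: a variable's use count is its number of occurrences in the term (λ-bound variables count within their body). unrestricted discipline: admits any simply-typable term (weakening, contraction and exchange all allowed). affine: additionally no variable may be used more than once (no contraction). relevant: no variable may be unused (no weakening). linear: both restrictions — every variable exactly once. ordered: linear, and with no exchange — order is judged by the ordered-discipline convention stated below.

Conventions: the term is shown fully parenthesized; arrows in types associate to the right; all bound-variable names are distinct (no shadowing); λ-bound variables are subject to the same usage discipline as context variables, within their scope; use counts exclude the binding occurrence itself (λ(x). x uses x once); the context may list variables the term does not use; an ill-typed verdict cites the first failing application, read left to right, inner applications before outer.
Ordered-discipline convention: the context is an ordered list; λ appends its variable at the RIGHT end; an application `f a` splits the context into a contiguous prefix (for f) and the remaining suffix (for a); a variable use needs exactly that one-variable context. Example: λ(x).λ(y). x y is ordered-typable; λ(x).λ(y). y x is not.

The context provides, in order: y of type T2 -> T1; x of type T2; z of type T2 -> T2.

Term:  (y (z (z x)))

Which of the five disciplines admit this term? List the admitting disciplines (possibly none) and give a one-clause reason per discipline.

admitted by: relevant, unrestricted
usage: y=1, x=1, z=2
uses in reading order: y, z, z, x
typing: the term checks, with type T1
ordered ✗ (uses contraction: z ×2)
linear ✗ (uses contraction: z ×2)
affine ✗ (uses contraction: z ×2)
relevant ✓ (at least one use each (y, x, z))
unrestricted ✓ (simply typable at T1; W, C, E all held)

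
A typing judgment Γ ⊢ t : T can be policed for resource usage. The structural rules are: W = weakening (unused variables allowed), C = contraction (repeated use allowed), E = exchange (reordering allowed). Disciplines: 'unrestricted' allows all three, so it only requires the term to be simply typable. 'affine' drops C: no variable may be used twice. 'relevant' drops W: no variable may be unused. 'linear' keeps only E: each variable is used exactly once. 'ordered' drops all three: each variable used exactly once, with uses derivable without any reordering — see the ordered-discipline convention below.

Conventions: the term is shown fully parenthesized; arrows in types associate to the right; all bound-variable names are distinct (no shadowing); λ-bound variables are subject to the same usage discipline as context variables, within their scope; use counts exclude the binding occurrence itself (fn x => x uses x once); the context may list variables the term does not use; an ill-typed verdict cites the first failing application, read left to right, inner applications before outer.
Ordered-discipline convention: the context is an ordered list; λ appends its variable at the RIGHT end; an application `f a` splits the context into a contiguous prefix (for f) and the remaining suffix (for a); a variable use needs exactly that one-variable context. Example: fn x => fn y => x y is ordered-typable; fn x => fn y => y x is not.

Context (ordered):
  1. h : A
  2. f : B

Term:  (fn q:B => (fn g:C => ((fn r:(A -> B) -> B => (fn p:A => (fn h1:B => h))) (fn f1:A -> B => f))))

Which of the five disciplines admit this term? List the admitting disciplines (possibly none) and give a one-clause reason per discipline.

admitting disciplines: affine, unrestricted
counts: h: 1, f: 1, q (bound): 0, g (bound): 0, r (bound): 0, p (bound): 0, h1 (bound): 0, f1 (bound): 0
left-to-right use order: h, f
typing: well-typed — term : B -> C -> A -> B -> A
ordered: ✗, needs weakening: q, g, r, p, h1, f1 unused
linear: ✗, needs weakening: q, g, r, p, h1, f1 unused
affine: ✓, h, f, q, g, r, p, h1, f1: no repeats, contraction unneeded
relevant: ✗, needs weakening: q, g, r, p, h1, f1 unused
unrestricted: ✓, well-typed at B -> C -> A -> B -> A; no restrictions here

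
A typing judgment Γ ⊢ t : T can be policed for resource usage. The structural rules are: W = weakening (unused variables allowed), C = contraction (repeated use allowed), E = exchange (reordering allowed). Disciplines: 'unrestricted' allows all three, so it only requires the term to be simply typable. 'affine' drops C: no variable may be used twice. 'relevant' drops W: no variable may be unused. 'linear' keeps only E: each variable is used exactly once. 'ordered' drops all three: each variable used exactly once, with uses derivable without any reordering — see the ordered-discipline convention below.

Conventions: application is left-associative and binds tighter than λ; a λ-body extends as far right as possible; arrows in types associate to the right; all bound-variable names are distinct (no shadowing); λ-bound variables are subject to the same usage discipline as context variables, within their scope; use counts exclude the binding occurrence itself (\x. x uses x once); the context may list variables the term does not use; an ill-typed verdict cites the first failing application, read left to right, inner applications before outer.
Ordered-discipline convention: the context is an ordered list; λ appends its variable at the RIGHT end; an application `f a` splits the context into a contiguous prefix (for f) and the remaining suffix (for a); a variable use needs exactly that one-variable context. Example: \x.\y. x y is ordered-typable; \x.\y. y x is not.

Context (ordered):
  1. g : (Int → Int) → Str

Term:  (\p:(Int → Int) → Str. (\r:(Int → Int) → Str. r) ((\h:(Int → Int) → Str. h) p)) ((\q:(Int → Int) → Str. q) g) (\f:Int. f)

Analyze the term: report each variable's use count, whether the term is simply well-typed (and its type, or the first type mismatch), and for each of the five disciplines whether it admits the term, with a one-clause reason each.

usage: g=1; p [bound]=1; r [bound]=1; h [bound]=1; q [bound]=1; f [bound]=1
uses in reading order: r, h, p, q, g, f
typing: well-typed — term : Str
ordered ✓ (g, p, r, h, q, f: once each, no exchange needed)
linear ✓ (each of g, p, r, h, q, f used exactly once)
affine ✓ (g, p, r, h, q, f: no repeats, contraction unneeded)
relevant ✓ (at least one use each (g, p, r, h, q, f))
unrestricted ✓ (simply typable at Str; W, C, E all held)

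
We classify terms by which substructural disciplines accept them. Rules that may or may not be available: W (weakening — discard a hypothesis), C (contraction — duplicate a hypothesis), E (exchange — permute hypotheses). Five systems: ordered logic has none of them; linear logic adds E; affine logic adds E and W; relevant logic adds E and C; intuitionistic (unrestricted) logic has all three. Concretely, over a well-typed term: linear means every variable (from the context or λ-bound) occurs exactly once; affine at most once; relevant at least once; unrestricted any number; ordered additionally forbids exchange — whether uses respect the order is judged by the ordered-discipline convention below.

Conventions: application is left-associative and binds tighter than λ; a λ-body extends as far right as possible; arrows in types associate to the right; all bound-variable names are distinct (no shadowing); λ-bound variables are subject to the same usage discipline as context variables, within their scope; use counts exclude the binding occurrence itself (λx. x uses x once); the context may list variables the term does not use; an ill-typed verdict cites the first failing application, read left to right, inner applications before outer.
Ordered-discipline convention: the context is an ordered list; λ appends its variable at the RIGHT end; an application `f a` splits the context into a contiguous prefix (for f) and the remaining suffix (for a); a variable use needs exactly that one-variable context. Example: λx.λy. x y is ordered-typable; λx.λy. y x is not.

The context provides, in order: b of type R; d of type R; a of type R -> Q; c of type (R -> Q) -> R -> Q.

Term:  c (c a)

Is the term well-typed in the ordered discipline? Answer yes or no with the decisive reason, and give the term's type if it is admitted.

no — c ×2 used more than once (contraction); b, d left unused
use counts: b=0, d=0, a=1, c=2
left-to-right use order: c, c, a
typing: well-typed — term : R -> Q
per-discipline verdicts: ordered ✗; linear ✗; affine ✗; relevant ✗; unrestricted ✓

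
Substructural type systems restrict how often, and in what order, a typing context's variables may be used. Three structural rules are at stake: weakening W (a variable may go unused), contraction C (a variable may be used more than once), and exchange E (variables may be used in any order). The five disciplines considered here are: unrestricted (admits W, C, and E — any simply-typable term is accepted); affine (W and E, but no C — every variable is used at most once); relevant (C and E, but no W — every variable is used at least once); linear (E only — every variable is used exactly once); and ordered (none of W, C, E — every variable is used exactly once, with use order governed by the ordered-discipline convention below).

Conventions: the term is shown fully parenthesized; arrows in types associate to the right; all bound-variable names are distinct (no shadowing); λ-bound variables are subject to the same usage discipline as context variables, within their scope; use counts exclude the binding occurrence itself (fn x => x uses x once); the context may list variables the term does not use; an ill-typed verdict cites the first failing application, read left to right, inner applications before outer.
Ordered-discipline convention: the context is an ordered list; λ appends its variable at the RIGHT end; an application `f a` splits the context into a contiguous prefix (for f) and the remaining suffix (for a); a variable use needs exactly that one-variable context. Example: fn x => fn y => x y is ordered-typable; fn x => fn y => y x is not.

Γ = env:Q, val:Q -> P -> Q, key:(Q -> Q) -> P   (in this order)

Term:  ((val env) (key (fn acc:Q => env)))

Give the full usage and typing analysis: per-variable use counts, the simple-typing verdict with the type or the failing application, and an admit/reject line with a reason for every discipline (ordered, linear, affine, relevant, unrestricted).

variable uses: env: 2×, val: 1×, key: 1×, acc (λ-bound): 0×
order of uses: val, env, key, env
typing: well-typed — term : Q
ordered ✗ (needs contraction — env ×2; needs weakening: acc unused)
linear ✗ (needs contraction — env ×2; needs weakening: acc unused)
affine ✗ (needs contraction — env ×2)
relevant ✗ (needs weakening: acc unused)
unrestricted ✓ (simply typable at Q; W, C, E all held)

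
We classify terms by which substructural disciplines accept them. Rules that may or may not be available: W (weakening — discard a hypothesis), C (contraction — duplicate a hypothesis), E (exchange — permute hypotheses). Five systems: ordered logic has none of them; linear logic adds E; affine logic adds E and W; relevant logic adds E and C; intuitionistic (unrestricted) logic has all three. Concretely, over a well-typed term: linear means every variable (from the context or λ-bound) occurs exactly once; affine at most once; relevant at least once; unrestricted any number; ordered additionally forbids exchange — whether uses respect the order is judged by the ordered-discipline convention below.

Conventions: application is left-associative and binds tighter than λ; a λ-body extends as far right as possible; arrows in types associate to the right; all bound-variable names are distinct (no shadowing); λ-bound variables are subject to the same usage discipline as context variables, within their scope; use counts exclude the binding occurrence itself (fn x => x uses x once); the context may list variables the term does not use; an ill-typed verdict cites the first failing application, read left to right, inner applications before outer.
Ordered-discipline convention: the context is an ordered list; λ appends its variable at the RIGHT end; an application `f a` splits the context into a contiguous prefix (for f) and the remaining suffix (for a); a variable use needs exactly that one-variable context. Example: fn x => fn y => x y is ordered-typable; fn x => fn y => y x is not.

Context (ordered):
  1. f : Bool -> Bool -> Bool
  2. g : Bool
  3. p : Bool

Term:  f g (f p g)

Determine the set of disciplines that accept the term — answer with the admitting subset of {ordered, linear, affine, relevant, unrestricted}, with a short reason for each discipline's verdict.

accepted by: relevant, unrestricted
usage: f=2; g=2; p=1
left-to-right use order: f, g, f, p, g
typing: well-typed — term : Bool
ordered: ✗, f ×2, g ×2 used more than once (contraction)
linear: ✗, f ×2, g ×2 used more than once (contraction)
affine: ✗, f ×2, g ×2 used more than once (contraction)
relevant: ✓, at least one use each (f, g, p)
unrestricted: ✓, type-checks (Bool) and nothing is barred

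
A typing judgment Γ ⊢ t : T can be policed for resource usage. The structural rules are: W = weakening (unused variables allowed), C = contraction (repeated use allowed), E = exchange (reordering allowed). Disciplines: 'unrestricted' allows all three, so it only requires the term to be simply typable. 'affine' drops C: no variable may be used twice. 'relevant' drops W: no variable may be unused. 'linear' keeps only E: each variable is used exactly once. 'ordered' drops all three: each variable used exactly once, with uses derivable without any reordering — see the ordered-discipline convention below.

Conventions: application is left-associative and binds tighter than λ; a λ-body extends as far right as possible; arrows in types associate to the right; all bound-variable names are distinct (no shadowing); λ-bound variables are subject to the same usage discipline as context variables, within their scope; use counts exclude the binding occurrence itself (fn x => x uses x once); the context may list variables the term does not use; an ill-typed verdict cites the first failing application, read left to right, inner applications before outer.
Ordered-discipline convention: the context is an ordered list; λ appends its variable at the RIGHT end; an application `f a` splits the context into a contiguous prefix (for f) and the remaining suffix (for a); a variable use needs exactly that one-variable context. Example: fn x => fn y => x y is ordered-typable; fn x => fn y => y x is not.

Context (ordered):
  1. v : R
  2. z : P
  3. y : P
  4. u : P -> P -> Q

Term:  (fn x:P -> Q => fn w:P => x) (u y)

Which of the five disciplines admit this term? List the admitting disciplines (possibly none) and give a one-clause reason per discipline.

admitting disciplines: affine, unrestricted
usage: v=0; z=0; y=1; u=1; x (bound)=1; w (bound)=0
use order (left to right): x, u, y
typing: well-typed at P -> P -> Q
ordered ✗ (v, z, w never used (weakening))
linear ✗ (v, z, w never used (weakening))
affine ✓ (v, z, y, u, x, w: no repeats, contraction unneeded)
relevant ✗ (v, z, w never used (weakening))
unrestricted ✓ (well-typed at P -> P -> Q; no restrictions here)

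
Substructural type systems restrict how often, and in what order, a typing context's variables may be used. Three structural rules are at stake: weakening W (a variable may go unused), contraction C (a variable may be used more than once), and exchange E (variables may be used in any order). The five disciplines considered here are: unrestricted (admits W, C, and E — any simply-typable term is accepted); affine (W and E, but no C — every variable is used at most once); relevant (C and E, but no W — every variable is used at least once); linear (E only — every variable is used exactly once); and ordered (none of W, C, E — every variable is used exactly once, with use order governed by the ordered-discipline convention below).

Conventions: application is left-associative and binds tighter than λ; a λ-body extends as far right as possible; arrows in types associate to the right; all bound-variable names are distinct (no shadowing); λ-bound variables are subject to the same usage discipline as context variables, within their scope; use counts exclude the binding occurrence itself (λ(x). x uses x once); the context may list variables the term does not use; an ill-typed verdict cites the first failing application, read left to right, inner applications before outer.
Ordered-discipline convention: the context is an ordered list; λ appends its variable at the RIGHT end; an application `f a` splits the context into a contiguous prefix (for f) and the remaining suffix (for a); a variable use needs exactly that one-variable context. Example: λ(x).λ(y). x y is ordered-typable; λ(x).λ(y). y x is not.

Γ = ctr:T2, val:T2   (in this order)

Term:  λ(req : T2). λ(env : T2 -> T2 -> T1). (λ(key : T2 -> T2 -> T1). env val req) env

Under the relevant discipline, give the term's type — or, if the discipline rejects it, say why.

not well-typed under relevant — unused: ctr, key — weakening required
usage: ctr: 0, val: 1, req (λ-bound): 1, env (λ-bound): 2, key (λ-bound): 0
order of uses: env, val, req, env
typing: the term checks, with type T2 -> (T2 -> T2 -> T1) -> T1
summary: ordered ✗ | linear ✗ | affine ✗ | relevant ✗ | unrestricted ✓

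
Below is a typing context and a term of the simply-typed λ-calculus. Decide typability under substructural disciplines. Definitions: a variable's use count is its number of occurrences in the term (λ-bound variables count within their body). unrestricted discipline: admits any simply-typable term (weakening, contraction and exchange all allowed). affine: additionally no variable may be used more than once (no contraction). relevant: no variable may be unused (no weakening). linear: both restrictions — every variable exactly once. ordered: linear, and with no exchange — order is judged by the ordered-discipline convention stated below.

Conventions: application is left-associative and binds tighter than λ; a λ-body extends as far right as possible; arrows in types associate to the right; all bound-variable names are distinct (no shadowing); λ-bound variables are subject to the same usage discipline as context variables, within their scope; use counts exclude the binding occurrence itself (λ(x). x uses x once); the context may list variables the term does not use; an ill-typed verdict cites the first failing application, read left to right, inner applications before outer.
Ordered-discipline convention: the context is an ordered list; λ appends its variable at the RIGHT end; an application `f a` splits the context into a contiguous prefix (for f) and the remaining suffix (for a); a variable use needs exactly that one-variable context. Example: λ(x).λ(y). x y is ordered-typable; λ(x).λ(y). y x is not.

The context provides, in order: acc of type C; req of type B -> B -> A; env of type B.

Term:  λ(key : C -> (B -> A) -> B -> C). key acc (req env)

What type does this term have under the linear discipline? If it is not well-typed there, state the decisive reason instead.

term : (C -> (B -> A) -> B -> C) -> B -> C
usage: acc: 1×; req: 1×; env: 1×; key (bound): 1×
use order (left to right): key, acc, req, env
typing: well-typed — term : (C -> (B -> A) -> B -> C) -> B -> C
all disciplines: ordered ✗; linear ✓; affine ✓; relevant ✓; unrestricted ✓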